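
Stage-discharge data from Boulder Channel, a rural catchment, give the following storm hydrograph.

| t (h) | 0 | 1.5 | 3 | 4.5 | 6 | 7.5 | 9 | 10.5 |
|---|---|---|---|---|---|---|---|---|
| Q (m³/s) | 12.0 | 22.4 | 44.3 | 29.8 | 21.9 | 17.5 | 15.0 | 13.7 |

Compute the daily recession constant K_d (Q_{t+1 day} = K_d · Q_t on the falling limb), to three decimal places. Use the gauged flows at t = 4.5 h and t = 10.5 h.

Between t = 4.5 h and t = 10.5 h the flow falls from 29.8 to 13.7 m³/s over 4×1.5 h = 6 h.
Per-interval ratio K = (13.7/29.8)^(1/4) = 0.8234; K_d = K^(24/1.5) = 0.045.

K_d ≈ 0.045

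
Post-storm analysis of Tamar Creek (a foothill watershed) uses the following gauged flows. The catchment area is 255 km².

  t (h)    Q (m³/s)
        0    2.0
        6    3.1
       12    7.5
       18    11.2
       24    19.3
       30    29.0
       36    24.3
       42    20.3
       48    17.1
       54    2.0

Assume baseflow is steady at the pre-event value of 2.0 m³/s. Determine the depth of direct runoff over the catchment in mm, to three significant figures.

Direct runoff: 0.0, 1.1, 5.5, 9.2, 17.3, 27.0, 22.3, 18.3, 15.1, 0.0 m³/s; ΣQ_DR = 115.8 m³/s.
V = ΣQ_DR · Δt = 115.8 × 21600 s = 2.501 × 10^6 m³.
Over A = 255 km², depth = V / A = 9.81 mm.

d ≈ 9.81 mm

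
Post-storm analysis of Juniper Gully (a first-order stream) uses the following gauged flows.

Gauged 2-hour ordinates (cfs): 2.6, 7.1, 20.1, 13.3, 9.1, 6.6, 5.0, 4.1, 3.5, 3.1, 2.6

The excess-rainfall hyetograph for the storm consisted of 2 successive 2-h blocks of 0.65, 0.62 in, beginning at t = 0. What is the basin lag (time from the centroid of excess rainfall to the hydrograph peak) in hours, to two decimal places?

t_L ≈ 2.02 h

Centroid of excess rainfall: t_c = Σ P_i·t̄_i / ΣP_i = 1.9764 h (block centres at 1, 3 h).
Hydrograph peak occurs at t = 4 h, so basin lag t_L = 4 − 1.9764 = 2.02 h.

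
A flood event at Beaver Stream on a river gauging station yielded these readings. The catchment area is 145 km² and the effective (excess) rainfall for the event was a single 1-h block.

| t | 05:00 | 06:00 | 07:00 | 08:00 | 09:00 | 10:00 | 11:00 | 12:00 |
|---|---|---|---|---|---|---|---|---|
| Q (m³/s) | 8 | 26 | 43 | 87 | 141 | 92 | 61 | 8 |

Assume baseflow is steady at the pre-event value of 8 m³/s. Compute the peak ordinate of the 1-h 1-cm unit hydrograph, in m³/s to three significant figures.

Direct runoff: 0.0, 18.0, 35.0, 79.0, 133.0, 84.0, 53.0, 0.0 m³/s; ΣQ_DR = 402.0 m³/s, peak = 133.0 m³/s.
Runoff depth d = ΣQ_DR·Δt / A = 402.0 × 3600 / (145 km²) = 9.981 mm.
The 1-cm UH is the DRH scaled by (10 mm)/d, so U_p = 133.0 × 10/9.981 = 133 m³/s.

U_p ≈ 133 m³/s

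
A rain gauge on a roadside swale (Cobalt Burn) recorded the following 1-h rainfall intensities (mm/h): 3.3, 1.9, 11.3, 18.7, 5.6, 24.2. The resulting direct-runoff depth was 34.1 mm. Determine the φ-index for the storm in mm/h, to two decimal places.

Only the 3 blocks with intensity above φ contribute runoff: 11.3, 18.7, 24.2 mm/h.
Σ(I−φ)·Δt = d  ⇒  (11.3+18.7+24.2 − 3φ)·1 = 34.1
φ = (54.20 − 34.1/1) / 3 = 6.70 mm/h.

φ ≈ 6.70 mm/h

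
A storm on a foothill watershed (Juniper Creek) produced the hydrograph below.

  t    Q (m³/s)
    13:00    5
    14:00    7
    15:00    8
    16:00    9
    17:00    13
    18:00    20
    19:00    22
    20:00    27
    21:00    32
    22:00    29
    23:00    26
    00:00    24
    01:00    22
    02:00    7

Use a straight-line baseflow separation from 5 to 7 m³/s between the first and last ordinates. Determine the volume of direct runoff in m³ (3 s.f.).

V ≈ 6.01 × 10^5 m³

Direct-runoff ordinates (Q − Q_b): 0.00, 1.85, 2.69, 3.54, 7.38, 14.23, 16.08, 20.92, 25.77, 22.62, 19.46, 17.31, 15.15, 0.00 m³/s.
ΣQ_DR = 167.0 m³/s.
With Δt = 1 h = 3600 s, V = ΣQ_DR · Δt = 167.0 × 3600 = 6.01 × 10^5 m³.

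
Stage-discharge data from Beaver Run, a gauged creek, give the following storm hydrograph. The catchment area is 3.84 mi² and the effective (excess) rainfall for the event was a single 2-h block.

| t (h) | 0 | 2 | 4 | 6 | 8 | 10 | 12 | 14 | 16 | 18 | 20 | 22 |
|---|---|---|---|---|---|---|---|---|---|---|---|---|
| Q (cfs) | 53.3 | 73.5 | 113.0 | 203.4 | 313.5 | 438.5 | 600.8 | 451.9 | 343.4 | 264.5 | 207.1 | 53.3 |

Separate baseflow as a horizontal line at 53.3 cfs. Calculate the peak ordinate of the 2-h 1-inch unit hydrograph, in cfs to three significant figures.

U_p ≈ 274 cfs

Direct runoff: 0.0, 20.2, 59.7, 150.1, 260.2, 385.2, 547.5, 398.6, 290.1, 211.2, 153.8, 0.0 cfs; ΣQ_DR = 2477 cfs, peak = 547.5 cfs.
Runoff depth d = ΣQ_DR·Δt / A = 2477 × 7200 / (3.84 mi²) = 1.999 in.
The 1-inch UH is the DRH scaled by (1 in)/d, so U_p = 547.5 × 1/1.999 = 274 cfs.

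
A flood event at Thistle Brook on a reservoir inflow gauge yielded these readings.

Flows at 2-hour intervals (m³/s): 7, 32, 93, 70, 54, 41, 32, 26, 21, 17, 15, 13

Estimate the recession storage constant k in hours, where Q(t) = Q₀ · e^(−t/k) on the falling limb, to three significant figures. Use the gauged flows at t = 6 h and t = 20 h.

On the falling limb, Q drops from 70 to 15 m³/s between t = 6 h and t = 20 h (Δt = 14 h).
k = −Δt / ln(Q₂/Q₁) = −14 / ln(15/70) = 9.09 h.

k ≈ 9.09 h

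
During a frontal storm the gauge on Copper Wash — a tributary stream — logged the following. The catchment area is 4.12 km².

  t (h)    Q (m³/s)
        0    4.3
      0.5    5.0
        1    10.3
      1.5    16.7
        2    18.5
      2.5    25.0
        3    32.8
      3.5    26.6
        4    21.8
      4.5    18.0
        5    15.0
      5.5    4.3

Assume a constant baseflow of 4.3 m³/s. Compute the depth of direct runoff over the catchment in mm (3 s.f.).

d ≈ 64.1 mm

Direct runoff: 0.0, 0.7, 6.0, 12.4, 14.2, 20.7, 28.5, 22.3, 17.5, 13.7, 10.7, 0.0 m³/s; ΣQ_DR = 146.7 m³/s.
V = ΣQ_DR · Δt = 146.7 × 1800 s = 2.641 × 10^5 m³.
Over A = 4.12 km², depth = V / A = 64.1 mm.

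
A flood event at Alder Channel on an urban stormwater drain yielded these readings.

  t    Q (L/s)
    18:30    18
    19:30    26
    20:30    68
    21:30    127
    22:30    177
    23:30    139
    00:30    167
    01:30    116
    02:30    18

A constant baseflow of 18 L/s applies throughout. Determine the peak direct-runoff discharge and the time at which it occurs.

Subtracting baseflow gives direct-runoff ordinates: 0.0, 8.0, 50.0, 109.0, 159.0, 121.0, 149.0, 98.0, 0.0 L/s.
The maximum is 159.0 L/s, occurring at the reading for t = 22:30.

Q_p = 159.0 L/s at t = 22:30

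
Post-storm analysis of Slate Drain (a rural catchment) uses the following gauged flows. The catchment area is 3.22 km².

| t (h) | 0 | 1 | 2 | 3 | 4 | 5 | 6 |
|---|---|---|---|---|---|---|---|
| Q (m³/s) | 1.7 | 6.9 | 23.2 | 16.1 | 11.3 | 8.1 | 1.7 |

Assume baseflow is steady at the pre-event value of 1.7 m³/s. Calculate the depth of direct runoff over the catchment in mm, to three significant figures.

Direct runoff: 0.0, 5.2, 21.5, 14.4, 9.6, 6.4, 0.0 m³/s; ΣQ_DR = 57.10 m³/s.
V = ΣQ_DR · Δt = 57.10 × 3600 s = 2.056 × 10^5 m³.
Over A = 3.22 km², depth = V / A = 63.8 mm.

d ≈ 63.8 mm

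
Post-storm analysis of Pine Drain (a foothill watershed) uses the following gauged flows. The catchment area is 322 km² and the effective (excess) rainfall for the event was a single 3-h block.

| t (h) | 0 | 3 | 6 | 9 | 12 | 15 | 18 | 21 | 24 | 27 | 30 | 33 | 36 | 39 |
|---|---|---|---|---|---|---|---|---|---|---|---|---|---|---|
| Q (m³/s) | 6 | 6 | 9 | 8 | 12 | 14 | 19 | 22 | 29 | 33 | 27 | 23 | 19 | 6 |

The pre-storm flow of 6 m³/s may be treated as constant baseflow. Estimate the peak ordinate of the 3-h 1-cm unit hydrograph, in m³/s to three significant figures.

U_p ≈ 54.0 m³/s

Direct runoff: 0.0, 0.0, 3.0, 2.0, 6.0, 8.0, 13.0, 16.0, 23.0, 27.0, 21.0, 17.0, 13.0, 0.0 m³/s; ΣQ_DR = 149.0 m³/s, peak = 27.0 m³/s.
Runoff depth d = ΣQ_DR·Δt / A = 149.0 × 10800 / (322 km²) = 4.998 mm.
The 1-cm UH is the DRH scaled by (10 mm)/d, so U_p = 27.0 × 10/4.998 = 54.0 m³/s.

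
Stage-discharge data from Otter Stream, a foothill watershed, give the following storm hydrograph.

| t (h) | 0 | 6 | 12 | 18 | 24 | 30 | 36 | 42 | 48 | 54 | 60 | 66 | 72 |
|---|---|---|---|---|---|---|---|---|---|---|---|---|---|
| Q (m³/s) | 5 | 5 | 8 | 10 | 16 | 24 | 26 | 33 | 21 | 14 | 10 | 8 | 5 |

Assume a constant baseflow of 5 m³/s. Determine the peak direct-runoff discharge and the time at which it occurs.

Q_p = 28.0 m³/s at t = 42 h

Subtracting baseflow gives direct-runoff ordinates: 0.0, 0.0, 3.0, 5.0, 11.0, 19.0, 21.0, 28.0, 16.0, 9.0, 5.0, 3.0, 0.0 m³/s.
The maximum is 28.0 m³/s, occurring at the reading for t = 42 h.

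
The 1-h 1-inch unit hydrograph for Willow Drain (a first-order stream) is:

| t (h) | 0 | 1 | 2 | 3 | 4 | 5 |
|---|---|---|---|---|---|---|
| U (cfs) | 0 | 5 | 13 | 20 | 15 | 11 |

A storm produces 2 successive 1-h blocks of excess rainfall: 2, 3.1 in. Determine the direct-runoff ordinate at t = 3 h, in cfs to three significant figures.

By discrete convolution, Q_j = Σ (P_i / 1 in) · U_{j−i}.
At t = 3 h (j=3): Q = (2/1)·20 + (3.1/1)·13 = 80.3 cfs.

Q ≈ 80.3 cfs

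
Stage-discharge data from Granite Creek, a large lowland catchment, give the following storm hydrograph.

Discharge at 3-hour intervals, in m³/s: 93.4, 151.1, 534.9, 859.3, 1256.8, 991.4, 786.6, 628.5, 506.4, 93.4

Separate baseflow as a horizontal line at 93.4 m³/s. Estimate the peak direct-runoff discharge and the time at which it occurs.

Subtracting baseflow gives direct-runoff ordinates: 0.0, 57.7, 441.5, 765.9, 1163.4, 898.0, 693.2, 535.1, 413.0, 0.0 m³/s.
The maximum is 1163.4 m³/s, occurring at the reading for t = 12 h.

Q_p = 1163.4 m³/s at t = 12 h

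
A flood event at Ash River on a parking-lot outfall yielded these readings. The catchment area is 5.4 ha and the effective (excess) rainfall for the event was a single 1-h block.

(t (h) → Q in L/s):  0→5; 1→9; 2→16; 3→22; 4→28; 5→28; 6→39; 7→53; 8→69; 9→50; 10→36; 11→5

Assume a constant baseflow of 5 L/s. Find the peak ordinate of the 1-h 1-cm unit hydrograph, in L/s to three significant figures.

Direct runoff: 0.0, 4.0, 11.0, 17.0, 23.0, 23.0, 34.0, 48.0, 64.0, 45.0, 31.0, 0.0 L/s; ΣQ_DR = 300.0 L/s, peak = 64.0 L/s.
Runoff depth d = ΣQ_DR·Δt / A = 300.0 × 3600 / (5.4 ha) = 20.00 mm.
The 1-cm UH is the DRH scaled by (10 mm)/d, so U_p = 64.0 × 10/20.00 = 32.0 L/s.

U_p ≈ 32.0 L/s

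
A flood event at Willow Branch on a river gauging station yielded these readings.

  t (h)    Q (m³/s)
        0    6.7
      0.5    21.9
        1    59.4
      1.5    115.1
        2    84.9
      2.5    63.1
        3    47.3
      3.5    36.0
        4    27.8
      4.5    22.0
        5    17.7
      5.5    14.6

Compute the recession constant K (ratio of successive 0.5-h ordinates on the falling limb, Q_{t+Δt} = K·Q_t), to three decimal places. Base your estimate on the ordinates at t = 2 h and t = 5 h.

K ≈ 0.770

Using the recession-limb readings at t = 2 h and t = 5 h: Q falls from 84.9 to 17.7 m³/s over 6 intervals.
K = (Q₂/Q₁)^(1/6) = (17.7/84.9)^(1/6) = 0.770.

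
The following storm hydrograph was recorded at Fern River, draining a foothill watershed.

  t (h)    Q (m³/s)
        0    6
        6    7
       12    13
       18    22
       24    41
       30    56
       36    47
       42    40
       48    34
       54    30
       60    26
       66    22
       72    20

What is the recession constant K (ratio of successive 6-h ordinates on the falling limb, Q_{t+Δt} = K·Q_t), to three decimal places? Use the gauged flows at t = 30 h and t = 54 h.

K ≈ 0.856

Using the recession-limb readings at t = 30 h and t = 54 h: Q falls from 56 to 30 m³/s over 4 intervals.
K = (Q₂/Q₁)^(1/4) = (30/56)^(1/4) = 0.856.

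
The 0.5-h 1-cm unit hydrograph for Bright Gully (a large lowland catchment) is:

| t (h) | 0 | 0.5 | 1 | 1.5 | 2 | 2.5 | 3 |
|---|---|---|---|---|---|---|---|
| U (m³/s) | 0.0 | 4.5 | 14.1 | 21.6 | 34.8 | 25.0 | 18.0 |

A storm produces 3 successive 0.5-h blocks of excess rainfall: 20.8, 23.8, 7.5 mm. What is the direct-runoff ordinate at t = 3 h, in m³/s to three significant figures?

By discrete convolution, Q_j = Σ (P_i / 10 mm) · U_{j−i}.
At t = 3 h (j=6): Q = (20.8/10)·18.0 + (23.8/10)·25.0 + (7.5/10)·34.8 = 123 m³/s.

Q ≈ 123 m³/s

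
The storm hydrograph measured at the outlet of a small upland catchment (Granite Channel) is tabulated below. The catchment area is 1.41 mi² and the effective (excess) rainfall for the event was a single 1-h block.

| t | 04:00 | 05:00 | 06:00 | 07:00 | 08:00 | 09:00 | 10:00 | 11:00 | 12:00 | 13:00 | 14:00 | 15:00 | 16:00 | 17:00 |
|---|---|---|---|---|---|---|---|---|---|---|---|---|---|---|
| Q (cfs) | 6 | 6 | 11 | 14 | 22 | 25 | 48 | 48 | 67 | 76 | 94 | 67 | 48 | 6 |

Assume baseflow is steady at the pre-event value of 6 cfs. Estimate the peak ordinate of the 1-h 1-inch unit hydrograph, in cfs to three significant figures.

U_p ≈ 176 cfs

Direct runoff: 0.0, 0.0, 5.0, 8.0, 16.0, 19.0, 42.0, 42.0, 61.0, 70.0, 88.0, 61.0, 42.0, 0.0 cfs; ΣQ_DR = 454.0 cfs, peak = 88.0 cfs.
Runoff depth d = ΣQ_DR·Δt / A = 454.0 × 3600 / (1.41 mi²) = 0.4989 in.
The 1-inch UH is the DRH scaled by (1 in)/d, so U_p = 88.0 × 1/0.4989 = 176 cfs.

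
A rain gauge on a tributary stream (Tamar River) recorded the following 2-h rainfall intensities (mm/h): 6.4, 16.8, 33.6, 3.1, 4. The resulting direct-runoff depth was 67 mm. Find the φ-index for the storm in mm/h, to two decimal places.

Only the 2 blocks with intensity above φ contribute runoff: 16.8, 33.6 mm/h.
Σ(I−φ)·Δt = d  ⇒  (16.8+33.6 − 2φ)·2 = 67
φ = (50.40 − 67/2) / 2 = 8.45 mm/h.

φ ≈ 8.45 mm/h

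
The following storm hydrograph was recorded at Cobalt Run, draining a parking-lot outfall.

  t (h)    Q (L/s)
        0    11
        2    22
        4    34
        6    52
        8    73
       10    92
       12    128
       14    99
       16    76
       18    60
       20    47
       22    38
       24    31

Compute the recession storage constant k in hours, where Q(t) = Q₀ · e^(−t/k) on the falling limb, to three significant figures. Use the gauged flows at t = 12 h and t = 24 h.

On the falling limb, Q drops from 128 to 31 L/s between t = 12 h and t = 24 h (Δt = 12 h).
k = −Δt / ln(Q₂/Q₁) = −12 / ln(31/128) = 8.46 h.

k ≈ 8.46 h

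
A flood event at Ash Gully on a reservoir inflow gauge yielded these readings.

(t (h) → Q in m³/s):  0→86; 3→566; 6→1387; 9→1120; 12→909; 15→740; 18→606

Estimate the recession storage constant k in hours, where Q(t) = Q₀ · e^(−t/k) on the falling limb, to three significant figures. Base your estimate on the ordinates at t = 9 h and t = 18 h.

On the falling limb, Q drops from 1120 to 606 m³/s between t = 9 h and t = 18 h (Δt = 9 h).
k = −Δt / ln(Q₂/Q₁) = −9 / ln(606/1120) = 14.7 h.

k ≈ 14.7 h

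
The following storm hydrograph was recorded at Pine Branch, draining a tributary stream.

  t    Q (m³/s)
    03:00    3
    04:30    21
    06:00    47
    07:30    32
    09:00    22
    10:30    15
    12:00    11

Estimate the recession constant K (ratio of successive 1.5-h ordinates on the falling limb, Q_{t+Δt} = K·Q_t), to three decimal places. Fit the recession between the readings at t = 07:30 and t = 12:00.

Using the recession-limb readings at t = 07:30 and t = 12:00: Q falls from 32 to 11 m³/s over 3 intervals.
K = (Q₂/Q₁)^(1/3) = (11/32)^(1/3) = 0.701.

K ≈ 0.701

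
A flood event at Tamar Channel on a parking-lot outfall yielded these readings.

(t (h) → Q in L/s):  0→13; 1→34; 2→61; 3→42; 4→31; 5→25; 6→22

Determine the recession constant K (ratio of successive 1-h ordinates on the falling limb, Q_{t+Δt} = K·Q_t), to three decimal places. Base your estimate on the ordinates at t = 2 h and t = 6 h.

K ≈ 0.775

Using the recession-limb readings at t = 2 h and t = 6 h: Q falls from 61 to 22 L/s over 4 intervals.
K = (Q₂/Q₁)^(1/4) = (22/61)^(1/4) = 0.775.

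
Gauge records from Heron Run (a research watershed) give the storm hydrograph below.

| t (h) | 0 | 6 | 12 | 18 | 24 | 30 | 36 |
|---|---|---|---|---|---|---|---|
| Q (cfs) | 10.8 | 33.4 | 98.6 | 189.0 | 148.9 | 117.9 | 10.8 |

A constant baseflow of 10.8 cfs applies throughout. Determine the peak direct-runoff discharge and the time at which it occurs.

Q_p = 178.2 cfs at t = 18 h

Subtracting baseflow gives direct-runoff ordinates: 0.0, 22.6, 87.8, 178.2, 138.1, 107.1, 0.0 cfs.
The maximum is 178.2 cfs, occurring at the reading for t = 18 h.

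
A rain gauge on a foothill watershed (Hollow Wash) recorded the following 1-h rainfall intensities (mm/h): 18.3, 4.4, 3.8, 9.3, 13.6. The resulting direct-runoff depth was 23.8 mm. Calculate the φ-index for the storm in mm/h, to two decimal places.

φ ≈ 5.80 mm/h

Only the 3 blocks with intensity above φ contribute runoff: 18.3, 9.3, 13.6 mm/h.
Σ(I−φ)·Δt = d  ⇒  (18.3+9.3+13.6 − 3φ)·1 = 23.8
φ = (41.20 − 23.8/1) / 3 = 5.80 mm/h.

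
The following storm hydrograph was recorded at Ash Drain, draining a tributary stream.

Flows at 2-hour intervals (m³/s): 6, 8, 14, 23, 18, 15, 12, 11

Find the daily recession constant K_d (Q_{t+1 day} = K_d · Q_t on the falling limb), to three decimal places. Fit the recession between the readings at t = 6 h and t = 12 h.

K_d ≈ 0.074

Between t = 6 h and t = 12 h the flow falls from 23 to 12 m³/s over 3×2 h = 6 h.
Per-interval ratio K = (12/23)^(1/3) = 0.8050; K_d = K^(24/2) = 0.074.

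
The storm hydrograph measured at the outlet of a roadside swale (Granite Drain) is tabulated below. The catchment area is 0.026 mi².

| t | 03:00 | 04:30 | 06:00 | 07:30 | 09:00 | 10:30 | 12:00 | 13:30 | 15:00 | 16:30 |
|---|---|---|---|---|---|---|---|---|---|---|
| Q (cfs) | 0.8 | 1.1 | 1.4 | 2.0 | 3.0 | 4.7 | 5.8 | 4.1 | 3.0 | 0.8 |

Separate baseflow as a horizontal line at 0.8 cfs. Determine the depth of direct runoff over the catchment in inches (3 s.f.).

Direct runoff: 0.0, 0.3, 0.6, 1.2, 2.2, 3.9, 5.0, 3.3, 2.2, 0.0 cfs; ΣQ_DR = 18.70 cfs.
V = ΣQ_DR · Δt = 18.70 × 5400 s = 1.010 × 10^5 ft³.
Over A = 0.026 mi², depth = V / A = 1.67 in.

d ≈ 1.67 in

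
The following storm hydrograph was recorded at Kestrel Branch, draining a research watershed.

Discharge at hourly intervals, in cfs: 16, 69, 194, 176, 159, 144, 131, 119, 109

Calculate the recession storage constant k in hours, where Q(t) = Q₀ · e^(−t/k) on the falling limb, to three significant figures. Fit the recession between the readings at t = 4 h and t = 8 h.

k ≈ 10.6 h

On the falling limb, Q drops from 159 to 109 cfs between t = 4 h and t = 8 h (Δt = 4 h).
k = −Δt / ln(Q₂/Q₁) = −4 / ln(109/159) = 10.6 h.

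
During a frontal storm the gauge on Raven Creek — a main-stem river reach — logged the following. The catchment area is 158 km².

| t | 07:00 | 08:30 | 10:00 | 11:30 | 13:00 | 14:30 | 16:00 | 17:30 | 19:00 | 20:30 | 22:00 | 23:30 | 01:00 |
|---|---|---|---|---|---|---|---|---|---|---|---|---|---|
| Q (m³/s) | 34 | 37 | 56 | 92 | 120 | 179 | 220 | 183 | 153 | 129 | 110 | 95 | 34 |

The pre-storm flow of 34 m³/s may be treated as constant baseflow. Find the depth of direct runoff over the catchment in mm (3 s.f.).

Direct runoff: 0.0, 3.0, 22.0, 58.0, 86.0, 145.0, 186.0, 149.0, 119.0, 95.0, 76.0, 61.0, 0.0 m³/s; ΣQ_DR = 1000 m³/s.
V = ΣQ_DR · Δt = 1000 × 5400 s = 5.400 × 10^6 m³.
Over A = 158 km², depth = V / A = 34.2 mm.

d ≈ 34.2 mm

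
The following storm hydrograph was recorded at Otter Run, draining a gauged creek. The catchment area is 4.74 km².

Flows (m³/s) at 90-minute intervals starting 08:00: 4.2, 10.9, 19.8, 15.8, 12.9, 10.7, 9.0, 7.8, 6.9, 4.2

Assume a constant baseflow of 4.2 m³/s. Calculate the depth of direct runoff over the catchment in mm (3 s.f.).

d ≈ 68.6 mm

Direct runoff: 0.0, 6.7, 15.6, 11.6, 8.7, 6.5, 4.8, 3.6, 2.7, 0.0 m³/s; ΣQ_DR = 60.20 m³/s.
V = ΣQ_DR · Δt = 60.20 × 5400 s = 3.251 × 10^5 m³.
Over A = 4.74 km², depth = V / A = 68.6 mm.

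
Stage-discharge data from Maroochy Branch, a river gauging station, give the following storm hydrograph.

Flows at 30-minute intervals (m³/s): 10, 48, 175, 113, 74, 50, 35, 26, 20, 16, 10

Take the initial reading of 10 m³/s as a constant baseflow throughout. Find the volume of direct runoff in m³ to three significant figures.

V ≈ 8.41 × 10^5 m³

Direct-runoff ordinates (Q − Q_b): 0.0, 38.0, 165.0, 103.0, 64.0, 40.0, 25.0, 16.0, 10.0, 6.0, 0.0 m³/s.
ΣQ_DR = 467.0 m³/s.
With Δt = 0.5 h = 1800 s, V = ΣQ_DR · Δt = 467.0 × 1800 = 8.41 × 10^5 m³.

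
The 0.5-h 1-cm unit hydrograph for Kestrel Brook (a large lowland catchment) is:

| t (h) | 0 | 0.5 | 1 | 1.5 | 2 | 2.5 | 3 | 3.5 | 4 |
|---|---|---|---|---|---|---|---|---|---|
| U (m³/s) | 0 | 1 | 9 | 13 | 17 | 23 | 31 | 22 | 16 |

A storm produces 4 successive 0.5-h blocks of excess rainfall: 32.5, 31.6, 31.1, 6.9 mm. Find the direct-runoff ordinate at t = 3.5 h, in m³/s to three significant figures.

Q ≈ 253 m³/s

By discrete convolution, Q_j = Σ (P_i / 10 mm) · U_{j−i}.
At t = 3.5 h (j=7): Q = (32.5/10)·22 + (31.6/10)·31 + (31.1/10)·23 + (6.9/10)·17 = 253 m³/s.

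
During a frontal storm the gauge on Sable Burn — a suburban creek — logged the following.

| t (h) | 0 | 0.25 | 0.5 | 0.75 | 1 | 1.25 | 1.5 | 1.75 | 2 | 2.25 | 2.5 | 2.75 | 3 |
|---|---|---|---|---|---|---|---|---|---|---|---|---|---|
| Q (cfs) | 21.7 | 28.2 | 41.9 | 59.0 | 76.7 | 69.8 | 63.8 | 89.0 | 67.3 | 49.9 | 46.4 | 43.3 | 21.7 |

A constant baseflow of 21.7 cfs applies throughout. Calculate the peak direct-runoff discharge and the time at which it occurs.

Subtracting baseflow gives direct-runoff ordinates: 0.0, 6.5, 20.2, 37.3, 55.0, 48.1, 42.1, 67.3, 45.6, 28.2, 24.7, 21.6, 0.0 cfs.
The maximum is 67.3 cfs, occurring at the reading for t = 1.75 h.

Q_p = 67.3 cfs at t = 1.75 h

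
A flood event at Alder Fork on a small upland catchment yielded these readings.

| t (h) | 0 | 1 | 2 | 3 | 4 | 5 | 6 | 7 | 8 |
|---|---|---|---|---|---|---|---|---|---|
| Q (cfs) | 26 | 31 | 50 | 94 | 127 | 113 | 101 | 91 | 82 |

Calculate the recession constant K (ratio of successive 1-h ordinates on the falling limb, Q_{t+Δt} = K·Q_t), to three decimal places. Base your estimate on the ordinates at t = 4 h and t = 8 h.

Using the recession-limb readings at t = 4 h and t = 8 h: Q falls from 127 to 82 cfs over 4 intervals.
K = (Q₂/Q₁)^(1/4) = (82/127)^(1/4) = 0.896.

K ≈ 0.896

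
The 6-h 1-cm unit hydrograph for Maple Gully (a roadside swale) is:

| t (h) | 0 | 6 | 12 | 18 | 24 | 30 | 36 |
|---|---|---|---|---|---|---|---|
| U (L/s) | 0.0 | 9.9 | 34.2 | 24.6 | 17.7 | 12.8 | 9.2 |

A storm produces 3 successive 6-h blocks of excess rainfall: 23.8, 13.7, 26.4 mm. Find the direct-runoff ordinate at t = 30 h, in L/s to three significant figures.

Q ≈ 120 L/s

By discrete convolution, Q_j = Σ (P_i / 10 mm) · U_{j−i}.
At t = 30 h (j=5): Q = (23.8/10)·12.8 + (13.7/10)·17.7 + (26.4/10)·24.6 = 120 L/s.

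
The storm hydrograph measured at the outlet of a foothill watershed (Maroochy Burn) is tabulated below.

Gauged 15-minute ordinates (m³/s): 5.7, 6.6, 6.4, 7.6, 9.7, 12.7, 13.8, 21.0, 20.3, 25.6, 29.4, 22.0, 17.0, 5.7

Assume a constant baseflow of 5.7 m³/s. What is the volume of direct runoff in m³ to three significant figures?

Direct-runoff ordinates (Q − Q_b): 0.0, 0.9, 0.7, 1.9, 4.0, 7.0, 8.1, 15.3, 14.6, 19.9, 23.7, 16.3, 11.3, 0.0 m³/s.
ΣQ_DR = 123.7 m³/s.
With Δt = 0.25 h = 900 s, V = ΣQ_DR · Δt = 123.7 × 900 = 1.11 × 10^5 m³.

V ≈ 1.11 × 10^5 m³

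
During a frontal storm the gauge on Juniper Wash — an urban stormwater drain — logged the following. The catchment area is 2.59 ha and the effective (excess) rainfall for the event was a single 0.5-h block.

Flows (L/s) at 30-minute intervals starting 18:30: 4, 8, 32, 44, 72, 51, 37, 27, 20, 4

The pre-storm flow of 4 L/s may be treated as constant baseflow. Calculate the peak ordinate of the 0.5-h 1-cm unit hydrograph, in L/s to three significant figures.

Direct runoff: 0.0, 4.0, 28.0, 40.0, 68.0, 47.0, 33.0, 23.0, 16.0, 0.0 L/s; ΣQ_DR = 259.0 L/s, peak = 68.0 L/s.
Runoff depth d = ΣQ_DR·Δt / A = 259.0 × 1800 / (2.59 ha) = 18.00 mm.
The 1-cm UH is the DRH scaled by (10 mm)/d, so U_p = 68.0 × 10/18.00 = 37.8 L/s.

U_p ≈ 37.8 L/s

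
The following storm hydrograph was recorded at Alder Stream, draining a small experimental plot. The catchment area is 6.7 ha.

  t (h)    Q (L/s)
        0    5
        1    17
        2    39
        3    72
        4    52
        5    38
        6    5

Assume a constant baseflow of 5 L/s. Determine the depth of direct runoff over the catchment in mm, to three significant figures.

Direct runoff: 0.0, 12.0, 34.0, 67.0, 47.0, 33.0, 0.0 L/s; ΣQ_DR = 193.0 L/s.
V = ΣQ_DR · Δt = 193.0 × 3600 s = 6.948 × 10^5 L.
Over A = 6.7 ha, depth = V / A = 10.4 mm.

d ≈ 10.4 mm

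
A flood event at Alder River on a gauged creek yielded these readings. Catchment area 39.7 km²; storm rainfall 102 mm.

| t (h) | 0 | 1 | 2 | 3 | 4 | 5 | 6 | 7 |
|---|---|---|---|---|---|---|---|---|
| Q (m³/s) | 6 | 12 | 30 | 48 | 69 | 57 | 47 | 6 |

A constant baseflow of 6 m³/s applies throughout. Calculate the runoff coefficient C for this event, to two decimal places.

ΣQ_DR = 227.0 m³/s; V = ΣQ_DR·Δt = 8.172 × 10^5 m³.
Runoff depth d = V / A = 20.58 mm.
C = d / P = 20.58 / 102 = 0.20.

C ≈ 0.20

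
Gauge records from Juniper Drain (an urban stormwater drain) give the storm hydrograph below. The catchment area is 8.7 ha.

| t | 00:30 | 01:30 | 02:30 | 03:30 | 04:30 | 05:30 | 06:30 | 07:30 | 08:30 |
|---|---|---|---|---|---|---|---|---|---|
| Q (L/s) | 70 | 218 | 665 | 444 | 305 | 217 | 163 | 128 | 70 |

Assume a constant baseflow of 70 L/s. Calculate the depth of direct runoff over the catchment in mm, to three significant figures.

d ≈ 68.3 mm

Direct runoff: 0.0, 148.0, 595.0, 374.0, 235.0, 147.0, 93.0, 58.0, 0.0 L/s; ΣQ_DR = 1650 L/s.
V = ΣQ_DR · Δt = 1650 × 3600 s = 5.940 × 10^6 L.
Over A = 8.7 ha, depth = V / A = 68.3 mm.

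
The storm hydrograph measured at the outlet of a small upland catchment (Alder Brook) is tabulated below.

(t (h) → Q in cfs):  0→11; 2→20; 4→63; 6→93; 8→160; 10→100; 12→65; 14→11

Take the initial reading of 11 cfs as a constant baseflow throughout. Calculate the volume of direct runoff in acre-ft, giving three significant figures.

V ≈ 71.9 acre-ft

Direct-runoff ordinates (Q − Q_b): 0.0, 9.0, 52.0, 82.0, 149.0, 89.0, 54.0, 0.0 cfs.
ΣQ_DR = 435.0 cfs.
With Δt = 2 h = 7200 s, V = ΣQ_DR · Δt = 435.0 × 7200 = 3.13 × 10^6 ft³ = 71.9 acre-ft.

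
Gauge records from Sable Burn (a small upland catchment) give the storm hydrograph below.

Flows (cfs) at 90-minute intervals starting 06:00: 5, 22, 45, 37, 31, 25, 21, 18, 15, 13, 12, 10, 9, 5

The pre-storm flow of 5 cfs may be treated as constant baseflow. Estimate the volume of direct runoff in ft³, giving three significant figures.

Direct-runoff ordinates (Q − Q_b): 0.0, 17.0, 40.0, 32.0, 26.0, 20.0, 16.0, 13.0, 10.0, 8.0, 7.0, 5.0, 4.0, 0.0 cfs.
ΣQ_DR = 198.0 cfs.
With Δt = 1.5 h = 5400 s, V = ΣQ_DR · Δt = 198.0 × 5400 = 1.07 × 10^6 ft³.

V ≈ 1.07 × 10^6 ft³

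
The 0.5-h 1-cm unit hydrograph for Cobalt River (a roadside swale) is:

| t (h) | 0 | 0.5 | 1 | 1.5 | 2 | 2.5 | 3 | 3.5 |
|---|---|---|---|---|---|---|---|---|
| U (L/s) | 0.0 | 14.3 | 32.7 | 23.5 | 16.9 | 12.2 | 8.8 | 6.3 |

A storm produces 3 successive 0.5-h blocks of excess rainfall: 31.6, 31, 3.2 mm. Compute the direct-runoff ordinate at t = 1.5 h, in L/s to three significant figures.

Q ≈ 180 L/s

By discrete convolution, Q_j = Σ (P_i / 10 mm) · U_{j−i}.
At t = 1.5 h (j=3): Q = (31.6/10)·23.5 + (31/10)·32.7 + (3.2/10)·14.3 = 180 L/s.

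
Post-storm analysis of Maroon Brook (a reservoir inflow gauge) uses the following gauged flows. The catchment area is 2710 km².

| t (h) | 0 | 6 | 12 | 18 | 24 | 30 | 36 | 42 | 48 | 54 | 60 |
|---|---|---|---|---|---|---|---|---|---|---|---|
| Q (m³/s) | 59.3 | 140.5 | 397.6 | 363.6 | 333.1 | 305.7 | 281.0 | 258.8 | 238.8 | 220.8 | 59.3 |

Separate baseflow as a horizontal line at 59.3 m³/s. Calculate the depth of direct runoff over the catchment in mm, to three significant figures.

d ≈ 16.0 mm

Direct runoff: 0.0, 81.2, 338.3, 304.3, 273.8, 246.4, 221.7, 199.5, 179.5, 161.5, 0.0 m³/s; ΣQ_DR = 2006 m³/s.
V = ΣQ_DR · Δt = 2006 × 21600 s = 4.333 × 10^7 m³.
Over A = 2710 km², depth = V / A = 16.0 mm.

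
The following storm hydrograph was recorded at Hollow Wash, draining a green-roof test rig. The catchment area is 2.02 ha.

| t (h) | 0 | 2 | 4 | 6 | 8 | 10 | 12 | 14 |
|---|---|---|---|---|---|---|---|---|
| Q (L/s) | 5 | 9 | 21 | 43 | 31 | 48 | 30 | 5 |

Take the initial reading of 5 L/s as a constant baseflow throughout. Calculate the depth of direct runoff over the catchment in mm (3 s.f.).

d ≈ 54.2 mm

Direct runoff: 0.0, 4.0, 16.0, 38.0, 26.0, 43.0, 25.0, 0.0 L/s; ΣQ_DR = 152.0 L/s.
V = ΣQ_DR · Δt = 152.0 × 7200 s = 1.094 × 10^6 L.
Over A = 2.02 ha, depth = V / A = 54.2 mm.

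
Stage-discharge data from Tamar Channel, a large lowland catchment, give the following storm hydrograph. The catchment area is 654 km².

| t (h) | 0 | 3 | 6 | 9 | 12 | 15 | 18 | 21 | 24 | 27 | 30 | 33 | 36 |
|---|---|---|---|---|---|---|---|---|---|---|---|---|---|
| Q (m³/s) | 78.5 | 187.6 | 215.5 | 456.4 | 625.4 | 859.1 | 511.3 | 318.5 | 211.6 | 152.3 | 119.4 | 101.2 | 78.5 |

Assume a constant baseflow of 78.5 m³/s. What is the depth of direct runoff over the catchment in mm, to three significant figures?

d ≈ 47.8 mm

Direct runoff: 0.0, 109.1, 137.0, 377.9, 546.9, 780.6, 432.8, 240.0, 133.1, 73.8, 40.9, 22.7, 0.0 m³/s; ΣQ_DR = 2895 m³/s.
V = ΣQ_DR · Δt = 2895 × 10800 s = 3.126 × 10^7 m³.
Over A = 654 km², depth = V / A = 47.8 mm.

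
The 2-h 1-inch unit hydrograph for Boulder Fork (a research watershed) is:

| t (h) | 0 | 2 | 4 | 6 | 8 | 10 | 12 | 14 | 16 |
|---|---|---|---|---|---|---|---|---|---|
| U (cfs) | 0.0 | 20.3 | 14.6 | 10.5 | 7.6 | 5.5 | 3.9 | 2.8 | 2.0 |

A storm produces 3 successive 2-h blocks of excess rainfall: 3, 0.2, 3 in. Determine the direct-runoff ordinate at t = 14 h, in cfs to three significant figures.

By discrete convolution, Q_j = Σ (P_i / 1 in) · U_{j−i}.
At t = 14 h (j=7): Q = (3/1)·2.8 + (0.2/1)·3.9 + (3/1)·5.5 = 25.7 cfs.

Q ≈ 25.7 cfs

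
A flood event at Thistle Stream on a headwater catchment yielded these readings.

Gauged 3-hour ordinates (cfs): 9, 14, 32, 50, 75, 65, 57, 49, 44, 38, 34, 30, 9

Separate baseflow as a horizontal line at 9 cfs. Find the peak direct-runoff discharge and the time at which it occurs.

Subtracting baseflow gives direct-runoff ordinates: 0.0, 5.0, 23.0, 41.0, 66.0, 56.0, 48.0, 40.0, 35.0, 29.0, 25.0, 21.0, 0.0 cfs.
The maximum is 66.0 cfs, occurring at the reading for t = 12 h.

Q_p = 66.0 cfs at t = 12 h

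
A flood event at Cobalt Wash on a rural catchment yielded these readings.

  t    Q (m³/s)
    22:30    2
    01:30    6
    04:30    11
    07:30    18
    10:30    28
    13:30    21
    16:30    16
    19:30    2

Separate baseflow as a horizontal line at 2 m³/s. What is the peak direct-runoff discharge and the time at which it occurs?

Subtracting baseflow gives direct-runoff ordinates: 0.0, 4.0, 9.0, 16.0, 26.0, 19.0, 14.0, 0.0 m³/s.
The maximum is 26.0 m³/s, occurring at the reading for t = 10:30.

Q_p = 26.0 m³/s at t = 10:30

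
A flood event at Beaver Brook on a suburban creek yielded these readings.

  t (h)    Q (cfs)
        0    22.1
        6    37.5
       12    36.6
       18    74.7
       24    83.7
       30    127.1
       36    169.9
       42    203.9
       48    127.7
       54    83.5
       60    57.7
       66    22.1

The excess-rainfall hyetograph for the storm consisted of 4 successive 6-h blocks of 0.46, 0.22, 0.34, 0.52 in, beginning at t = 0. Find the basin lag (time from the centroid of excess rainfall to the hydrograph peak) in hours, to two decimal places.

Centroid of excess rainfall: t_c = Σ P_i·t̄_i / ΣP_i = 12.5844 h (block centres at 3, 9, 15, 21 h).
Hydrograph peak occurs at t = 42 h, so basin lag t_L = 42 − 12.5844 = 29.42 h.

t_L ≈ 29.42 h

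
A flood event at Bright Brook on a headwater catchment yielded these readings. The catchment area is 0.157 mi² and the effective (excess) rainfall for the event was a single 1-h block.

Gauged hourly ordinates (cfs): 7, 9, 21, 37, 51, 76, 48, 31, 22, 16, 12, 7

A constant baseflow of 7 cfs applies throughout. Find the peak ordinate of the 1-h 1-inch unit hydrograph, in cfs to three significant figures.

U_p ≈ 27.6 cfs

Direct runoff: 0.0, 2.0, 14.0, 30.0, 44.0, 69.0, 41.0, 24.0, 15.0, 9.0, 5.0, 0.0 cfs; ΣQ_DR = 253.0 cfs, peak = 69.0 cfs.
Runoff depth d = ΣQ_DR·Δt / A = 253.0 × 3600 / (0.157 mi²) = 2.497 in.
The 1-inch UH is the DRH scaled by (1 in)/d, so U_p = 69.0 × 1/2.497 = 27.6 cfs.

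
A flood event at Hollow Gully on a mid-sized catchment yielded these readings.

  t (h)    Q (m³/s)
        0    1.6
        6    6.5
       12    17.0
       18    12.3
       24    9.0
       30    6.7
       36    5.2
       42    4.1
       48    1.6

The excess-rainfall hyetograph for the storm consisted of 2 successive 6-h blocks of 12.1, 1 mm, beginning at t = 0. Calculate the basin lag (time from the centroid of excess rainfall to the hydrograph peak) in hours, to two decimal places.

t_L ≈ 8.54 h

Centroid of excess rainfall: t_c = Σ P_i·t̄_i / ΣP_i = 3.4580 h (block centres at 3, 9 h).
Hydrograph peak occurs at t = 12 h, so basin lag t_L = 12 − 3.4580 = 8.54 h.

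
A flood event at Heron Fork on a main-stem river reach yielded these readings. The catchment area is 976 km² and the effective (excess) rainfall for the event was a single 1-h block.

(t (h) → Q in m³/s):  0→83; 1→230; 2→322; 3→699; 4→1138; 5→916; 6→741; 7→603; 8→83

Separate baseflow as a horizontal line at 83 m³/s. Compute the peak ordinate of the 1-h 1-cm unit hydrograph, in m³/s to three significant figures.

Direct runoff: 0.0, 147.0, 239.0, 616.0, 1055.0, 833.0, 658.0, 520.0, 0.0 m³/s; ΣQ_DR = 4068 m³/s, peak = 1055.0 m³/s.
Runoff depth d = ΣQ_DR·Δt / A = 4068 × 3600 / (976 km²) = 15.00 mm.
The 1-cm UH is the DRH scaled by (10 mm)/d, so U_p = 1055.0 × 10/15.00 = 703 m³/s.

U_p ≈ 703 m³/s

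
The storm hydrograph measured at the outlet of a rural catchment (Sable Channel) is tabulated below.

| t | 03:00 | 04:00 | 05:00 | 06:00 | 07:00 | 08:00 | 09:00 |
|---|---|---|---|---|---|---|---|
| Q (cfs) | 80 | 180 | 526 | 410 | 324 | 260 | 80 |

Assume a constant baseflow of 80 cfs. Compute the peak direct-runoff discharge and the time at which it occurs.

Subtracting baseflow gives direct-runoff ordinates: 0.0, 100.0, 446.0, 330.0, 244.0, 180.0, 0.0 cfs.
The maximum is 446.0 cfs, occurring at the reading for t = 05:00.

Q_p = 446.0 cfs at t = 05:00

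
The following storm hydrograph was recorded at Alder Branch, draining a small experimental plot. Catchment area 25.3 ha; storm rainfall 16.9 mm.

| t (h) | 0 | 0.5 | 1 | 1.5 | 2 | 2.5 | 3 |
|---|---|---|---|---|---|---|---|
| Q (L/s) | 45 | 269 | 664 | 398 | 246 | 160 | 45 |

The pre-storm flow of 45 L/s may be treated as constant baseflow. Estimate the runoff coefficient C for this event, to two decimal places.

ΣQ_DR = 1512 L/s; V = ΣQ_DR·Δt = 2.722 × 10^6 L.
Runoff depth d = V / A = 10.76 mm.
C = d / P = 10.76 / 16.9 = 0.64.

C ≈ 0.64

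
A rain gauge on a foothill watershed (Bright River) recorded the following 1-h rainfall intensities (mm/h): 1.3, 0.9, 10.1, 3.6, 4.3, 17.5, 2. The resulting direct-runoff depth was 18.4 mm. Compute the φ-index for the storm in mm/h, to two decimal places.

φ ≈ 4.60 mm/h

Only the 2 blocks with intensity above φ contribute runoff: 10.1, 17.5 mm/h.
Σ(I−φ)·Δt = d  ⇒  (10.1+17.5 − 2φ)·1 = 18.4
φ = (27.60 − 18.4/1) / 2 = 4.60 mm/h.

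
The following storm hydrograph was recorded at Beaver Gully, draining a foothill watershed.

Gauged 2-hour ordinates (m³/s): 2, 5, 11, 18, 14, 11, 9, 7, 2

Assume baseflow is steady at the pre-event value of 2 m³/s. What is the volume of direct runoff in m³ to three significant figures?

V ≈ 4.39 × 10^5 m³

Direct-runoff ordinates (Q − Q_b): 0.0, 3.0, 9.0, 16.0, 12.0, 9.0, 7.0, 5.0, 0.0 m³/s.
ΣQ_DR = 61.00 m³/s.
With Δt = 2 h = 7200 s, V = ΣQ_DR · Δt = 61.00 × 7200 = 4.39 × 10^5 m³.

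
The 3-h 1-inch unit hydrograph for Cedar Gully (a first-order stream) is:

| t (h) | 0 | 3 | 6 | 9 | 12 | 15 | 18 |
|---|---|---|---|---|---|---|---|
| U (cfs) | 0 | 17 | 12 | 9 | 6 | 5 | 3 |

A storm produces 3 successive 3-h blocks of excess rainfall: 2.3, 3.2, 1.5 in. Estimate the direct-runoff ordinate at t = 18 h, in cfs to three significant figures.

Q ≈ 31.9 cfs

By discrete convolution, Q_j = Σ (P_i / 1 in) · U_{j−i}.
At t = 18 h (j=6): Q = (2.3/1)·3 + (3.2/1)·5 + (1.5/1)·6 = 31.9 cfs.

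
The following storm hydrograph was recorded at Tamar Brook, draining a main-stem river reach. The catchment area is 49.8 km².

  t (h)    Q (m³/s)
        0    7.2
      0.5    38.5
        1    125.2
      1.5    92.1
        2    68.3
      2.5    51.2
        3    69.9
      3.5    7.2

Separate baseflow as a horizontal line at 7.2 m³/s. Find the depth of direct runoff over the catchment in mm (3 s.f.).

Direct runoff: 0.0, 31.3, 118.0, 84.9, 61.1, 44.0, 62.7, 0.0 m³/s; ΣQ_DR = 402.0 m³/s.
V = ΣQ_DR · Δt = 402.0 × 1800 s = 7.236 × 10^5 m³.
Over A = 49.8 km², depth = V / A = 14.5 mm.

d ≈ 14.5 mm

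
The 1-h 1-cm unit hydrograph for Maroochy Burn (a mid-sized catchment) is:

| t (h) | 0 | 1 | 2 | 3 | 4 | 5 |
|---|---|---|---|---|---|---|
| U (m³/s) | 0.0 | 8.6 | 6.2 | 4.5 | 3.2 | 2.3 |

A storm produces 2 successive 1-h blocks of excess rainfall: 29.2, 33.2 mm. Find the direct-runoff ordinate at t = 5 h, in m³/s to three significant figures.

By discrete convolution, Q_j = Σ (P_i / 10 mm) · U_{j−i}.
At t = 5 h (j=5): Q = (29.2/10)·2.3 + (33.2/10)·3.2 = 17.3 m³/s.

Q ≈ 17.3 m³/s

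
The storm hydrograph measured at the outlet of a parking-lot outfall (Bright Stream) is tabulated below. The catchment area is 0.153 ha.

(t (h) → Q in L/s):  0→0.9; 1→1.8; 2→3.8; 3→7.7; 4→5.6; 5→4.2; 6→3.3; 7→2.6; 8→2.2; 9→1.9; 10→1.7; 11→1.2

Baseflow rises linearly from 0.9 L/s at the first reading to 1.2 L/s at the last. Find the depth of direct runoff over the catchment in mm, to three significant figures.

d ≈ 57.2 mm

Direct runoff: 0.00, 0.87, 2.85, 6.72, 4.59, 3.16, 2.24, 1.51, 1.08, 0.75, 0.53, 0.00 L/s; ΣQ_DR = 24.30 L/s.
V = ΣQ_DR · Δt = 24.30 × 3600 s = 87480 L.
Over A = 0.153 ha, depth = V / A = 57.2 mm.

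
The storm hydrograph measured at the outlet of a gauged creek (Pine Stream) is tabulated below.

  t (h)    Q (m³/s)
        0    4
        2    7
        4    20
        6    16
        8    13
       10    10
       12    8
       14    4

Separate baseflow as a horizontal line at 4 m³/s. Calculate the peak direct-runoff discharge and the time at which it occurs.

Subtracting baseflow gives direct-runoff ordinates: 0.0, 3.0, 16.0, 12.0, 9.0, 6.0, 4.0, 0.0 m³/s.
The maximum is 16.0 m³/s, occurring at the reading for t = 4 h.

Q_p = 16.0 m³/s at t = 4 h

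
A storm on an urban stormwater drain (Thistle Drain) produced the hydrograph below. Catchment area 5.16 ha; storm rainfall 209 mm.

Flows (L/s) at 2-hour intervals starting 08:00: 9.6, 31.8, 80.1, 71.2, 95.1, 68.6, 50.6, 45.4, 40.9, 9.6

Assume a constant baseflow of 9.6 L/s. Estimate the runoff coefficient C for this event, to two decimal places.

ΣQ_DR = 406.9 L/s; V = ΣQ_DR·Δt = 2.930 × 10^6 L.
Runoff depth d = V / A = 56.78 mm.
C = d / P = 56.78 / 209 = 0.27.

C ≈ 0.27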